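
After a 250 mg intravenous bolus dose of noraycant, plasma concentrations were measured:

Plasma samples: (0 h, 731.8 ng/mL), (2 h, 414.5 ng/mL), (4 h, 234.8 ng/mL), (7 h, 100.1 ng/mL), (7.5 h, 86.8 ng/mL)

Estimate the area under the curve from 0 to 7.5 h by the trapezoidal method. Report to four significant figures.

Trapezoidal AUC_0→7.5:
  [0→2]: (731.8+414.5)/2 × 2 = 1146.3
  [2→4]: (414.5+234.8)/2 × 2 = 649.3
  [4→7]: (234.8+100.1)/2 × 3 = 502.35
  [7→7.5]: (100.1+86.8)/2 × 0.5 = 46.725
  Sum = 2344.675 ng/mL·h

AUC = 2345 ng/mL·h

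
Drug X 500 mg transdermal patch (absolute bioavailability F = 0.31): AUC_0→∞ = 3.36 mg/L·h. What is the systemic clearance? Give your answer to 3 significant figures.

CL = 46.1 L/h

CL = F × Dose / AUC_0→∞
   = 0.31 × 500 / 3.36 = 46.131 L/h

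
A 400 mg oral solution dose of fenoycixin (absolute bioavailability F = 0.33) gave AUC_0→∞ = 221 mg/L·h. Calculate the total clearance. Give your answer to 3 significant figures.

CL = F × Dose / AUC_0→∞
   = 0.33 × 400 / 221 = 0.597285 L/h

CL = 0.597 L/h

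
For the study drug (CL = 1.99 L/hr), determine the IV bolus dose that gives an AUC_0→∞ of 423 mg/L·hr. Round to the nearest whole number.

Dose_iv = CL × AUC_0→∞
     = 1.99 × 423 = 841.77 mg

Dose = 842 mg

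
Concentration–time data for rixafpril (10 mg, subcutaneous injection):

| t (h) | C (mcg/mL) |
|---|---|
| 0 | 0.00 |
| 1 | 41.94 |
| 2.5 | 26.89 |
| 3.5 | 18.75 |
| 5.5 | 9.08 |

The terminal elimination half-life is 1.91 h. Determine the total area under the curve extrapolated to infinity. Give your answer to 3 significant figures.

AUC = 148 mcg/mL·h

Trapezoidal AUC_0→5.5:
  [0→1]: (0.00+41.94)/2 × 1 = 20.97
  [1→2.5]: (41.94+26.89)/2 × 1.5 = 51.6225
  [2.5→3.5]: (26.89+18.75)/2 × 1 = 22.82
  [3.5→5.5]: (18.75+9.08)/2 × 2 = 27.83
  Sum = 123.2425 mcg/mL·h
k_e = ln2 / t½ = 0.693147 / 1.91 = 0.3629 h^-1
Extrapolated tail: C_last / k_e = 9.08 / 0.3629 = 25.021
AUC_0→∞ = 123.2425 + 25.021 = 148.2635 mcg/mL·h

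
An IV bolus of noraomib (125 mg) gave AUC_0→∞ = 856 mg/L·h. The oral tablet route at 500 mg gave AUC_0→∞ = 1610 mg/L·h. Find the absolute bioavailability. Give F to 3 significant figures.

F = 0.470

F = (AUC_ev / D_ev) / (AUC_iv / D_iv)
  = (1610/500) / (856/125)
  = 3.22 / 6.848 = 0.4702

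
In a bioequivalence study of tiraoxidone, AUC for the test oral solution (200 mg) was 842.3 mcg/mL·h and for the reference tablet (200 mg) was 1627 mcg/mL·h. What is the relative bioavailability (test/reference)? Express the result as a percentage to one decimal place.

F_rel = 51.8%

F_rel = (AUC_test/D_test) / (AUC_ref/D_ref)
      = (842.3/200) / (1627/200)
      = 4.2115 / 8.135 = 0.5177 = 51.77%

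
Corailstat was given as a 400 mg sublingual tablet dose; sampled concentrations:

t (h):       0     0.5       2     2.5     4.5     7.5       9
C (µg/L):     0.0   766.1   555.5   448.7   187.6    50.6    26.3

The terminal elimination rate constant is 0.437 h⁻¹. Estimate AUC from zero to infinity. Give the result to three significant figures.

AUC = 2550 µg/L·h

Trapezoidal AUC_0→9:
  [0→0.5]: (0.0+766.1)/2 × 0.5 = 191.525
  [0.5→2]: (766.1+555.5)/2 × 1.5 = 991.2
  [2→2.5]: (555.5+448.7)/2 × 0.5 = 251.05
  [2.5→4.5]: (448.7+187.6)/2 × 2 = 636.3
  [4.5→7.5]: (187.6+50.6)/2 × 3 = 357.3
  [7.5→9]: (50.6+26.3)/2 × 1.5 = 57.675
  Sum = 2485.05 µg/L·h
Extrapolated tail: C_last / k_e = 26.3 / 0.437 = 60.183
AUC_0→∞ = 2485.05 + 60.183 = 2545.233 µg/L·h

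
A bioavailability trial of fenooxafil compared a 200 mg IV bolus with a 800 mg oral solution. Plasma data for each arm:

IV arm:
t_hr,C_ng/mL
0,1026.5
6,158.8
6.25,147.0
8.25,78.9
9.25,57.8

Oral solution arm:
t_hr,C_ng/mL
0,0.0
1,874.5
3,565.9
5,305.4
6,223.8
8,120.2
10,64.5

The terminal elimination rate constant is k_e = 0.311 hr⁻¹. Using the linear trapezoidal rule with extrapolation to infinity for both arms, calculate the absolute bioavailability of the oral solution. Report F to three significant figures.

Trapezoidal AUC_0→9.25 (IV):
  [0→6]: (1026.5+158.8)/2 × 6 = 3555.9
  [6→6.25]: (158.8+147.0)/2 × 0.25 = 38.225
  [6.25→8.25]: (147.0+78.9)/2 × 2 = 225.9
  [8.25→9.25]: (78.9+57.8)/2 × 1 = 68.35
  Sum = 3888.375 ng/mL·hr
IV tail: 57.8/0.311 = 185.852; AUC_iv,0→∞ = 3888.375 + 185.852 = 4074.227 ng/mL·hr
Trapezoidal AUC_0→10 (oral solution):
  [0→1]: (0.0+874.5)/2 × 1 = 437.25
  [1→3]: (874.5+565.9)/2 × 2 = 1440.4
  [3→5]: (565.9+305.4)/2 × 2 = 871.3
  [5→6]: (305.4+223.8)/2 × 1 = 264.6
  [6→8]: (223.8+120.2)/2 × 2 = 344.0
  [8→10]: (120.2+64.5)/2 × 2 = 184.7
  Sum = 3542.25 ng/mL·hr
oral solution tail: 64.5/0.311 = 207.395; AUC_ev,0→∞ = 3542.25 + 207.395 = 3749.645 ng/mL·hr
F = (AUC_ev/D_ev)/(AUC_iv/D_iv) = (3749.645/800)/(4074.227/200) = 4.68706/20.371135 = 0.2301

F = 0.230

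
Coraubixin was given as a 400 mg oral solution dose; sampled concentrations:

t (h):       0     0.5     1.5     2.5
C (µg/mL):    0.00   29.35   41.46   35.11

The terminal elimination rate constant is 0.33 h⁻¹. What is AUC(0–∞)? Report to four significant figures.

AUC = 187.4 µg/mL·h

Trapezoidal AUC_0→2.5:
  [0→0.5]: (0.00+29.35)/2 × 0.5 = 7.3375
  [0.5→1.5]: (29.35+41.46)/2 × 1 = 35.405
  [1.5→2.5]: (41.46+35.11)/2 × 1 = 38.285
  Sum = 81.0275 µg/mL·h
Extrapolated tail: C_last / k_e = 35.11 / 0.33 = 106.394
AUC_0→∞ = 81.0275 + 106.394 = 187.4215 µg/mL·h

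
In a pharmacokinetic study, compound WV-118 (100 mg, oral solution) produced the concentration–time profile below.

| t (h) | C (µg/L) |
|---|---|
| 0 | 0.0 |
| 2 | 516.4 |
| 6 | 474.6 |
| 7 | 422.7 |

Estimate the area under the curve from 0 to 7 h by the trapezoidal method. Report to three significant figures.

Trapezoidal AUC_0→7:
  [0→2]: (0.0+516.4)/2 × 2 = 516.4
  [2→6]: (516.4+474.6)/2 × 4 = 1982.0
  [6→7]: (474.6+422.7)/2 × 1 = 448.65
  Sum = 2947.05 µg/L·h

AUC = 2950 µg/L·h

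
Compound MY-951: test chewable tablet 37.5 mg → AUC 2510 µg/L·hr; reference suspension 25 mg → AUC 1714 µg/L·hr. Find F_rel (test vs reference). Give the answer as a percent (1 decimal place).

F_rel = 97.6%

F_rel = (AUC_test/D_test) / (AUC_ref/D_ref)
      = (2510/37.5) / (1714/25)
      = 66.9333 / 68.56 = 0.9763 = 97.63%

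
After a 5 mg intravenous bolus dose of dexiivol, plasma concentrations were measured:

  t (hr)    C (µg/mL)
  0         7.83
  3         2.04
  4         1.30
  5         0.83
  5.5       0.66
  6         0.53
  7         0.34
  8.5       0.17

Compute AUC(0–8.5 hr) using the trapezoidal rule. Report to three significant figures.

AUC = 19.0 µg/mL·hr

Trapezoidal AUC_0→8.5:
  [0→3]: (7.83+2.04)/2 × 3 = 14.805
  [3→4]: (2.04+1.30)/2 × 1 = 1.67
  [4→5]: (1.30+0.83)/2 × 1 = 1.065
  [5→5.5]: (0.83+0.66)/2 × 0.5 = 0.3725
  [5.5→6]: (0.66+0.53)/2 × 0.5 = 0.2975
  [6→7]: (0.53+0.34)/2 × 1 = 0.435
  [7→8.5]: (0.34+0.17)/2 × 1.5 = 0.3825
  Sum = 19.0275 µg/mL·hr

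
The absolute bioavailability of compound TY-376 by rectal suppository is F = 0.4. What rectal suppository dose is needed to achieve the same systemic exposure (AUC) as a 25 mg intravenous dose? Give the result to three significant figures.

D_rectal = 62.5 mg

For equal systemic exposure: F × D_ev = D_iv
D_ev = D_iv / F = 25 / 0.4 = 62.5 mg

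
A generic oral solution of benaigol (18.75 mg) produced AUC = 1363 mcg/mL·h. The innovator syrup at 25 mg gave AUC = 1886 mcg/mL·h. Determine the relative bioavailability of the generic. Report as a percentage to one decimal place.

F_rel = 96.4%

F_rel = (AUC_test/D_test) / (AUC_ref/D_ref)
      = (1363/18.75) / (1886/25)
      = 72.6933 / 75.44 = 0.9636 = 96.36%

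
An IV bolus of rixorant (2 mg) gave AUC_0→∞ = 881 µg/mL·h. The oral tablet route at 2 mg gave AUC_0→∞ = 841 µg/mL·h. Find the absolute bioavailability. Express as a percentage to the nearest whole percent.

F = 95%

F = (AUC_ev / D_ev) / (AUC_iv / D_iv)
  = (841/2) / (881/2)
  = 420.5 / 440.5 = 0.9546
  = 95.46%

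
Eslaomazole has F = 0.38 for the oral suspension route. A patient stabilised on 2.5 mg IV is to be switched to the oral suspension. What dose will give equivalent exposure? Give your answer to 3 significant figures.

D_oral = 6.58 mg

For equal systemic exposure: F × D_ev = D_iv
D_ev = D_iv / F = 2.5 / 0.38 = 6.57895 mg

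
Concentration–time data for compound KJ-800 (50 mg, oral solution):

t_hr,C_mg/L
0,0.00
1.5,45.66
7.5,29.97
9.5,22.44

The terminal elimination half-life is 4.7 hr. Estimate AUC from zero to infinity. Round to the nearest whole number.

AUC = 466 mg/L·hr

Trapezoidal AUC_0→9.5:
  [0→1.5]: (0.00+45.66)/2 × 1.5 = 34.245
  [1.5→7.5]: (45.66+29.97)/2 × 6 = 226.89
  [7.5→9.5]: (29.97+22.44)/2 × 2 = 52.41
  Sum = 313.545 mg/L·hr
k_e = ln2 / t½ = 0.693147 / 4.7 = 0.1475 hr^-1
Extrapolated tail: C_last / k_e = 22.44 / 0.1475 = 152.136
AUC_0→∞ = 313.545 + 152.136 = 465.681 mg/L·hr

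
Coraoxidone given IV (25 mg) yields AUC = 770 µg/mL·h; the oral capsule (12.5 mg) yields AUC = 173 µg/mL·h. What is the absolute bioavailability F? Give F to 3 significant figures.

F = 0.449

F = (AUC_ev / D_ev) / (AUC_iv / D_iv)
  = (173/12.5) / (770/25)
  = 13.84 / 30.8 = 0.4494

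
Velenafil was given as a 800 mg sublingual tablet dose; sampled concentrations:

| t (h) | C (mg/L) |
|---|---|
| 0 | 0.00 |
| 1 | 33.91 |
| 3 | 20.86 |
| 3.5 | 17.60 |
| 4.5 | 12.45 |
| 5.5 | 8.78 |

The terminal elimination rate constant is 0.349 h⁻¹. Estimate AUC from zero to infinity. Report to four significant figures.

Trapezoidal AUC_0→5.5:
  [0→1]: (0.00+33.91)/2 × 1 = 16.955
  [1→3]: (33.91+20.86)/2 × 2 = 54.77
  [3→3.5]: (20.86+17.60)/2 × 0.5 = 9.615
  [3.5→4.5]: (17.60+12.45)/2 × 1 = 15.025
  [4.5→5.5]: (12.45+8.78)/2 × 1 = 10.615
  Sum = 106.98 mg/L·h
Extrapolated tail: C_last / k_e = 8.78 / 0.349 = 25.158
AUC_0→∞ = 106.98 + 25.158 = 132.138 mg/L·h

AUC = 132.1 mg/L·h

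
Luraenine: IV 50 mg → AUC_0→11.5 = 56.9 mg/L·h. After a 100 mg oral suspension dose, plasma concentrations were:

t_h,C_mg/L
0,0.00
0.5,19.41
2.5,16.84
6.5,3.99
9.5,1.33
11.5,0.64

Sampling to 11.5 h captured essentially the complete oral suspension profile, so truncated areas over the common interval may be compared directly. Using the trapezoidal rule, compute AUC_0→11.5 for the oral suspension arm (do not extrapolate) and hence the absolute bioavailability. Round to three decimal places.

F = 0.815

Trapezoidal AUC_0→11.5 (oral suspension):
  [0→0.5]: (0.00+19.41)/2 × 0.5 = 4.8525
  [0.5→2.5]: (19.41+16.84)/2 × 2 = 36.25
  [2.5→6.5]: (16.84+3.99)/2 × 4 = 41.66
  [6.5→9.5]: (3.99+1.33)/2 × 3 = 7.98
  [9.5→11.5]: (1.33+0.64)/2 × 2 = 1.97
  Sum = 92.7125 mg/L·h
F = (AUC_ev/D_ev)/(AUC_iv/D_iv) = (92.7125/100)/(56.9/50) = 0.927125/1.138 = 0.8147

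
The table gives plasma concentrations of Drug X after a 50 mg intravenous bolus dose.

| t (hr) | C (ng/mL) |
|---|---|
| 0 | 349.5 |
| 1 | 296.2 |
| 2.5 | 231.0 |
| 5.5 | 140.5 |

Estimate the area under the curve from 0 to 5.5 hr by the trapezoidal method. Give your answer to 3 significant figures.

Trapezoidal AUC_0→5.5:
  [0→1]: (349.5+296.2)/2 × 1 = 322.85
  [1→2.5]: (296.2+231.0)/2 × 1.5 = 395.4
  [2.5→5.5]: (231.0+140.5)/2 × 3 = 557.25
  Sum = 1275.5 ng/mL·hr

AUC = 1280 ng/mL·hr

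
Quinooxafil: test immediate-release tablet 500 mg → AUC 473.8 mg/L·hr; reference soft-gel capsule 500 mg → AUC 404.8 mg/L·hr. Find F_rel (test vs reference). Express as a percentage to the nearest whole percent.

F_rel = (AUC_test/D_test) / (AUC_ref/D_ref)
      = (473.8/500) / (404.8/500)
      = 0.9476 / 0.8096 = 1.1705 = 117.05%

F_rel = 117%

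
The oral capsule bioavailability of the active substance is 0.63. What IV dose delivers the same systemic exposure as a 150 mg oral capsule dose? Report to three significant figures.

Systemic exposure from an extravascular dose = F × D_ev, so the equivalent IV dose is F × D_ev.
D_iv = F × D_ev = 0.63 × 150 = 94.5 mg

D_iv = 94.5 mg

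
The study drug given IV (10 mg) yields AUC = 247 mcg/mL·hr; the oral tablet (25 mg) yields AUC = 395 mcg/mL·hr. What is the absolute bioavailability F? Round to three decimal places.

F = 0.640

F = (AUC_ev / D_ev) / (AUC_iv / D_iv)
  = (395/25) / (247/10)
  = 15.8 / 24.7 = 0.6397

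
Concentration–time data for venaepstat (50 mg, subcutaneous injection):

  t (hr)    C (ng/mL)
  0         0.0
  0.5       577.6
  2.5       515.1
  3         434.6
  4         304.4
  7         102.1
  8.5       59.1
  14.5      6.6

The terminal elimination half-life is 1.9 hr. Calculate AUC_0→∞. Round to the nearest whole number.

Trapezoidal AUC_0→14.5:
  [0→0.5]: (0.0+577.6)/2 × 0.5 = 144.4
  [0.5→2.5]: (577.6+515.1)/2 × 2 = 1092.7
  [2.5→3]: (515.1+434.6)/2 × 0.5 = 237.425
  [3→4]: (434.6+304.4)/2 × 1 = 369.5
  [4→7]: (304.4+102.1)/2 × 3 = 609.75
  [7→8.5]: (102.1+59.1)/2 × 1.5 = 120.9
  [8.5→14.5]: (59.1+6.6)/2 × 6 = 197.1
  Sum = 2771.775 ng/mL·hr
k_e = ln2 / t½ = 0.693147 / 1.9 = 0.3648 hr^-1
Extrapolated tail: C_last / k_e = 6.6 / 0.3648 = 18.092
AUC_0→∞ = 2771.775 + 18.092 = 2789.867 ng/mL·hr

AUC = 2790 ng/mL·hr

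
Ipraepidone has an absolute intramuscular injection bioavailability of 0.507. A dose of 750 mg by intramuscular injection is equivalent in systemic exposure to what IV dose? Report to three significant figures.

D_iv = 380 mg

Systemic exposure from an extravascular dose = F × D_ev, so the equivalent IV dose is F × D_ev.
D_iv = F × D_ev = 0.507 × 750 = 380.25 mg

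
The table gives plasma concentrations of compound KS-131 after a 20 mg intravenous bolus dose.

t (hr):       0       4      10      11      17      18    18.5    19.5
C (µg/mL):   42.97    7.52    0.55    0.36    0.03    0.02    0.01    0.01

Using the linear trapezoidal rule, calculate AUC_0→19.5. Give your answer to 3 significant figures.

Trapezoidal AUC_0→19.5:
  [0→4]: (42.97+7.52)/2 × 4 = 100.98
  [4→10]: (7.52+0.55)/2 × 6 = 24.21
  [10→11]: (0.55+0.36)/2 × 1 = 0.455
  [11→17]: (0.36+0.03)/2 × 6 = 1.17
  [17→18]: (0.03+0.02)/2 × 1 = 0.025
  [18→18.5]: (0.02+0.01)/2 × 0.5 = 0.0075
  [18.5→19.5]: (0.01+0.01)/2 × 1 = 0.01
  Sum = 126.8575 µg/mL·hr

AUC = 127 µg/mL·hr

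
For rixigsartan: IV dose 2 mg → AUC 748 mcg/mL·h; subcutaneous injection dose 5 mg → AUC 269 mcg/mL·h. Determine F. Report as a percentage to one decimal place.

F = 14.4%

F = (AUC_ev / D_ev) / (AUC_iv / D_iv)
  = (269/5) / (748/2)
  = 53.8 / 374 = 0.1439
  = 14.39%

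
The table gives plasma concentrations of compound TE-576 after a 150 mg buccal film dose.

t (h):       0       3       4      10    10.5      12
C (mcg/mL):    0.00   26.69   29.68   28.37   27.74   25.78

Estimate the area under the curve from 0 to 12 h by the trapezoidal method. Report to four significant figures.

Trapezoidal AUC_0→12:
  [0→3]: (0.00+26.69)/2 × 3 = 40.035
  [3→4]: (26.69+29.68)/2 × 1 = 28.185
  [4→10]: (29.68+28.37)/2 × 6 = 174.15
  [10→10.5]: (28.37+27.74)/2 × 0.5 = 14.0275
  [10.5→12]: (27.74+25.78)/2 × 1.5 = 40.14
  Sum = 296.5375 mcg/mL·h

AUC = 296.5 mcg/mL·h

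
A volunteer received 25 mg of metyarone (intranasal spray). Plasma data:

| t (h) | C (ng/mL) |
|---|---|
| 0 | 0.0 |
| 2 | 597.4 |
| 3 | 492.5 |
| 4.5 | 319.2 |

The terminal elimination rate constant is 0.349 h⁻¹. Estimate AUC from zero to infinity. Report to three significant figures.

AUC = 2670 ng/mL·h

Trapezoidal AUC_0→4.5:
  [0→2]: (0.0+597.4)/2 × 2 = 597.4
  [2→3]: (597.4+492.5)/2 × 1 = 544.95
  [3→4.5]: (492.5+319.2)/2 × 1.5 = 608.775
  Sum = 1751.125 ng/mL·h
Extrapolated tail: C_last / k_e = 319.2 / 0.349 = 914.613
AUC_0→∞ = 1751.125 + 914.613 = 2665.738 ng/mL·h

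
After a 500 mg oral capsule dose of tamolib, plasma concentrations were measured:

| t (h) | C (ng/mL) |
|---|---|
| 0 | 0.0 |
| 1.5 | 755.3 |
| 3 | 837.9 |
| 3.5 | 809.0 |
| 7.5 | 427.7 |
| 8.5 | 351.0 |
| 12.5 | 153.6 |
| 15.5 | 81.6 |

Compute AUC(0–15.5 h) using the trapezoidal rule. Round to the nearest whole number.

Trapezoidal AUC_0→15.5:
  [0→1.5]: (0.0+755.3)/2 × 1.5 = 566.475
  [1.5→3]: (755.3+837.9)/2 × 1.5 = 1194.9
  [3→3.5]: (837.9+809.0)/2 × 0.5 = 411.725
  [3.5→7.5]: (809.0+427.7)/2 × 4 = 2473.4
  [7.5→8.5]: (427.7+351.0)/2 × 1 = 389.35
  [8.5→12.5]: (351.0+153.6)/2 × 4 = 1009.2
  [12.5→15.5]: (153.6+81.6)/2 × 3 = 352.8
  Sum = 6397.85 ng/mL·h

AUC = 6398 ng/mL·h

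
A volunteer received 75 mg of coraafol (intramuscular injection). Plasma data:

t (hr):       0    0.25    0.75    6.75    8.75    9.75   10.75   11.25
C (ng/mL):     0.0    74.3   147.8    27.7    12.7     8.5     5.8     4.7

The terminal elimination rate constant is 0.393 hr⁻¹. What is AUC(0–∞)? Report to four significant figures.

Trapezoidal AUC_0→11.25:
  [0→0.25]: (0.0+74.3)/2 × 0.25 = 9.2875
  [0.25→0.75]: (74.3+147.8)/2 × 0.5 = 55.525
  [0.75→6.75]: (147.8+27.7)/2 × 6 = 526.5
  [6.75→8.75]: (27.7+12.7)/2 × 2 = 40.4
  [8.75→9.75]: (12.7+8.5)/2 × 1 = 10.6
  [9.75→10.75]: (8.5+5.8)/2 × 1 = 7.15
  [10.75→11.25]: (5.8+4.7)/2 × 0.5 = 2.625
  Sum = 652.0875 ng/mL·hr
Extrapolated tail: C_last / k_e = 4.7 / 0.393 = 11.959
AUC_0→∞ = 652.0875 + 11.959 = 664.0465 ng/mL·hr

AUC = 664.0 ng/mL·hr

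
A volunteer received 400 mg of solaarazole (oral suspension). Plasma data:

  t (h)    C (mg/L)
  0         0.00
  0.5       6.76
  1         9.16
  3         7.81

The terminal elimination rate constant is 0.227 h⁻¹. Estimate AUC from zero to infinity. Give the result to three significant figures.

Trapezoidal AUC_0→3:
  [0→0.5]: (0.00+6.76)/2 × 0.5 = 1.69
  [0.5→1]: (6.76+9.16)/2 × 0.5 = 3.98
  [1→3]: (9.16+7.81)/2 × 2 = 16.97
  Sum = 22.64 mg/L·h
Extrapolated tail: C_last / k_e = 7.81 / 0.227 = 34.405
AUC_0→∞ = 22.64 + 34.405 = 57.045 mg/L·h

AUC = 57.0 mg/L·h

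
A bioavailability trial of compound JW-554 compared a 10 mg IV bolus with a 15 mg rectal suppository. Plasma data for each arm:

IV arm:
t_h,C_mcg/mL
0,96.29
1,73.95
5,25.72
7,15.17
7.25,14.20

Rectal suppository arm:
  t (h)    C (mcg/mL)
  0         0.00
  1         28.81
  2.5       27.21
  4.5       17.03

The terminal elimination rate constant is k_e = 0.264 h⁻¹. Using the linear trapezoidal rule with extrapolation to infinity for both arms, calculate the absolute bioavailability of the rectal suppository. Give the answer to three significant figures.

Trapezoidal AUC_0→7.25 (IV):
  [0→1]: (96.29+73.95)/2 × 1 = 85.12
  [1→5]: (73.95+25.72)/2 × 4 = 199.34
  [5→7]: (25.72+15.17)/2 × 2 = 40.89
  [7→7.25]: (15.17+14.20)/2 × 0.25 = 3.67125
  Sum = 329.02125 mcg/mL·h
IV tail: 14.20/0.264 = 53.788; AUC_iv,0→∞ = 329.02125 + 53.788 = 382.80925 mcg/mL·h
Trapezoidal AUC_0→4.5 (rectal suppository):
  [0→1]: (0.00+28.81)/2 × 1 = 14.405
  [1→2.5]: (28.81+27.21)/2 × 1.5 = 42.015
  [2.5→4.5]: (27.21+17.03)/2 × 2 = 44.24
  Sum = 100.66 mcg/mL·h
rectal suppository tail: 17.03/0.264 = 64.508; AUC_ev,0→∞ = 100.66 + 64.508 = 165.168 mcg/mL·h
F = (AUC_ev/D_ev)/(AUC_iv/D_iv) = (165.168/15)/(382.80925/10) = 11.0112/38.280925 = 0.2876

F = 0.288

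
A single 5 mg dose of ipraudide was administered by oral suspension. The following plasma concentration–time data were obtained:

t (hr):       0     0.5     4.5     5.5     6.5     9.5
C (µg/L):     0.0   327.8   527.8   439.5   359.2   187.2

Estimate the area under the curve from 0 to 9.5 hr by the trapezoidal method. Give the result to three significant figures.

AUC = 3500 µg/L·hr

Trapezoidal AUC_0→9.5:
  [0→0.5]: (0.0+327.8)/2 × 0.5 = 81.95
  [0.5→4.5]: (327.8+527.8)/2 × 4 = 1711.2
  [4.5→5.5]: (527.8+439.5)/2 × 1 = 483.65
  [5.5→6.5]: (439.5+359.2)/2 × 1 = 399.35
  [6.5→9.5]: (359.2+187.2)/2 × 3 = 819.6
  Sum = 3495.75 µg/L·hr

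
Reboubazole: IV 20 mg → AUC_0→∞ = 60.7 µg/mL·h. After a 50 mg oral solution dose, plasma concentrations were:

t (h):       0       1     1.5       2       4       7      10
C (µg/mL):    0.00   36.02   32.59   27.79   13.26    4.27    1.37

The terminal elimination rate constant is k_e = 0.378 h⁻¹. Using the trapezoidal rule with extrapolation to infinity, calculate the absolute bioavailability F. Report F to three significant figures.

F = 0.855

Trapezoidal AUC_0→10 (oral solution):
  [0→1]: (0.00+36.02)/2 × 1 = 18.01
  [1→1.5]: (36.02+32.59)/2 × 0.5 = 17.1525
  [1.5→2]: (32.59+27.79)/2 × 0.5 = 15.095
  [2→4]: (27.79+13.26)/2 × 2 = 41.05
  [4→7]: (13.26+4.27)/2 × 3 = 26.295
  [7→10]: (4.27+1.37)/2 × 3 = 8.46
  Sum = 126.0625 µg/mL·h
Tail: C_last/k_e = 1.37/0.378 = 3.624
AUC_0→∞ (oral solution) = 126.0625 + 3.624 = 129.6865 µg/mL·h
F = (AUC_ev/D_ev)/(AUC_iv/D_iv) = (129.6865/50)/(60.7/20) = 2.59373/3.035 = 0.8546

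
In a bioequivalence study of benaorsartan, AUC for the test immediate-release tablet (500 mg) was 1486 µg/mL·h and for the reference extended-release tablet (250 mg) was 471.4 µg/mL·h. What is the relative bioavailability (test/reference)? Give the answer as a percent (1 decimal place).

F_rel = 157.6%

F_rel = (AUC_test/D_test) / (AUC_ref/D_ref)
      = (1486/500) / (471.4/250)
      = 2.972 / 1.8856 = 1.5762 = 157.62%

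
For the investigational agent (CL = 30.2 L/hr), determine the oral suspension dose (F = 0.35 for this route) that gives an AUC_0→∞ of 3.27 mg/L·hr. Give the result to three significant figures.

Dose = CL × AUC_0→∞ / F
     = 30.2 × 3.27 / 0.35 = 282.154 mg

Dose = 282 mg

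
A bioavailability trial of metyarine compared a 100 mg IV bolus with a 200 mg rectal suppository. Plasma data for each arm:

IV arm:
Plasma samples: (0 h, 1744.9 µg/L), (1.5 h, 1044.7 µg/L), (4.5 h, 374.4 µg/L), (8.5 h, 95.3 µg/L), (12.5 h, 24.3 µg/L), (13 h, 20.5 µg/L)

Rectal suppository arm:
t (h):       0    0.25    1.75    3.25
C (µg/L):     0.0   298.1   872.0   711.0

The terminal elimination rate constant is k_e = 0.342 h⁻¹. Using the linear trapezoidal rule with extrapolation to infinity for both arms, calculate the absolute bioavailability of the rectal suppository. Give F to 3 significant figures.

Trapezoidal AUC_0→13 (IV):
  [0→1.5]: (1744.9+1044.7)/2 × 1.5 = 2092.2
  [1.5→4.5]: (1044.7+374.4)/2 × 3 = 2128.65
  [4.5→8.5]: (374.4+95.3)/2 × 4 = 939.4
  [8.5→12.5]: (95.3+24.3)/2 × 4 = 239.2
  [12.5→13]: (24.3+20.5)/2 × 0.5 = 11.2
  Sum = 5410.65 µg/L·h
IV tail: 20.5/0.342 = 59.942; AUC_iv,0→∞ = 5410.65 + 59.942 = 5470.592 µg/L·h
Trapezoidal AUC_0→3.25 (rectal suppository):
  [0→0.25]: (0.0+298.1)/2 × 0.25 = 37.2625
  [0.25→1.75]: (298.1+872.0)/2 × 1.5 = 877.575
  [1.75→3.25]: (872.0+711.0)/2 × 1.5 = 1187.25
  Sum = 2102.0875 µg/L·h
rectal suppository tail: 711.0/0.342 = 2078.947; AUC_ev,0→∞ = 2102.0875 + 2078.947 = 4181.0345 µg/L·h
F = (AUC_ev/D_ev)/(AUC_iv/D_iv) = (4181.0345/200)/(5470.592/100) = 20.9052/54.70592 = 0.3821

F = 0.382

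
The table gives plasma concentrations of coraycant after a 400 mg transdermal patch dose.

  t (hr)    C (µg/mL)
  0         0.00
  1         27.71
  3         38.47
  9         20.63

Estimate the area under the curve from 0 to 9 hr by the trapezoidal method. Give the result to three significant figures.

AUC = 257 µg/mL·hr

Trapezoidal AUC_0→9:
  [0→1]: (0.00+27.71)/2 × 1 = 13.855
  [1→3]: (27.71+38.47)/2 × 2 = 66.18
  [3→9]: (38.47+20.63)/2 × 6 = 177.3
  Sum = 257.335 µg/mL·hr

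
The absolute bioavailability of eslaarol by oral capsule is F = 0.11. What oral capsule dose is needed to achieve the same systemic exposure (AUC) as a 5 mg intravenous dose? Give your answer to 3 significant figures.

D_oral = 45.5 mg

For equal systemic exposure: F × D_ev = D_iv
D_ev = D_iv / F = 5 / 0.11 = 45.4545 mg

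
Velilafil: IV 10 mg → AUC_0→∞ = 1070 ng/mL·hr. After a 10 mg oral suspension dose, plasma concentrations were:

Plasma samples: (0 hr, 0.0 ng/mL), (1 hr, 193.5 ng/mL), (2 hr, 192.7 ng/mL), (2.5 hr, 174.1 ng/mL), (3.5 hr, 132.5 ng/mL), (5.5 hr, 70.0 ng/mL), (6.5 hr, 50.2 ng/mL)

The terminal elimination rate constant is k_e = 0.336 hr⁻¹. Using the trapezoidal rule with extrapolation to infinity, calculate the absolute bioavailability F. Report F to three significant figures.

F = 0.885

Trapezoidal AUC_0→6.5 (oral suspension):
  [0→1]: (0.0+193.5)/2 × 1 = 96.75
  [1→2]: (193.5+192.7)/2 × 1 = 193.1
  [2→2.5]: (192.7+174.1)/2 × 0.5 = 91.7
  [2.5→3.5]: (174.1+132.5)/2 × 1 = 153.3
  [3.5→5.5]: (132.5+70.0)/2 × 2 = 202.5
  [5.5→6.5]: (70.0+50.2)/2 × 1 = 60.1
  Sum = 797.45 ng/mL·hr
Tail: C_last/k_e = 50.2/0.336 = 149.405
AUC_0→∞ (oral suspension) = 797.45 + 149.405 = 946.855 ng/mL·hr
F = (AUC_ev/D_ev)/(AUC_iv/D_iv) = (946.855/10)/(1070/10) = 94.6855/107 = 0.8849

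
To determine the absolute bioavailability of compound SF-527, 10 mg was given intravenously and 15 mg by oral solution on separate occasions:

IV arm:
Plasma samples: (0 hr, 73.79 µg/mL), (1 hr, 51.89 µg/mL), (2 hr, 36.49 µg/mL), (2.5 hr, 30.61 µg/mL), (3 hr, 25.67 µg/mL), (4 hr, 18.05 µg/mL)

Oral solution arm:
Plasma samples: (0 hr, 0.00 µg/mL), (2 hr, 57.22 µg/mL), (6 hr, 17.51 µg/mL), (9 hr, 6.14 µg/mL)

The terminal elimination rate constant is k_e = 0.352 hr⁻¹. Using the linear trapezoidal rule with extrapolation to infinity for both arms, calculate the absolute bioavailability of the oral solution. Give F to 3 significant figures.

F = 0.820

Trapezoidal AUC_0→4 (IV):
  [0→1]: (73.79+51.89)/2 × 1 = 62.84
  [1→2]: (51.89+36.49)/2 × 1 = 44.19
  [2→2.5]: (36.49+30.61)/2 × 0.5 = 16.775
  [2.5→3]: (30.61+25.67)/2 × 0.5 = 14.07
  [3→4]: (25.67+18.05)/2 × 1 = 21.86
  Sum = 159.735 µg/mL·hr
IV tail: 18.05/0.352 = 51.278; AUC_iv,0→∞ = 159.735 + 51.278 = 211.013 µg/mL·hr
Trapezoidal AUC_0→9 (oral solution):
  [0→2]: (0.00+57.22)/2 × 2 = 57.22
  [2→6]: (57.22+17.51)/2 × 4 = 149.46
  [6→9]: (17.51+6.14)/2 × 3 = 35.475
  Sum = 242.155 µg/mL·hr
oral solution tail: 6.14/0.352 = 17.443; AUC_ev,0→∞ = 242.155 + 17.443 = 259.598 µg/mL·hr
F = (AUC_ev/D_ev)/(AUC_iv/D_iv) = (259.598/15)/(211.013/10) = 17.3065/21.1013 = 0.8202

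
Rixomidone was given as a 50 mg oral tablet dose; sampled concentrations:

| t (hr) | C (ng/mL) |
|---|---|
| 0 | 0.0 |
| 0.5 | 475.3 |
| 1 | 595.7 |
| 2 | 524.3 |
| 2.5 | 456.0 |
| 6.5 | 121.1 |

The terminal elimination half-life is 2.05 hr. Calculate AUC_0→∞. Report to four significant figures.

AUC = 2704 ng/mL·hr

Trapezoidal AUC_0→6.5:
  [0→0.5]: (0.0+475.3)/2 × 0.5 = 118.825
  [0.5→1]: (475.3+595.7)/2 × 0.5 = 267.75
  [1→2]: (595.7+524.3)/2 × 1 = 560.0
  [2→2.5]: (524.3+456.0)/2 × 0.5 = 245.075
  [2.5→6.5]: (456.0+121.1)/2 × 4 = 1154.2
  Sum = 2345.85 ng/mL·hr
k_e = ln2 / t½ = 0.693147 / 2.05 = 0.3381 hr^-1
Extrapolated tail: C_last / k_e = 121.1 / 0.3381 = 358.178
AUC_0→∞ = 2345.85 + 358.178 = 2704.028 ng/mL·hr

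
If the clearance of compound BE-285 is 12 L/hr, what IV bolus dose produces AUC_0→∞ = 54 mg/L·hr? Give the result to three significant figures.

Dose = 648 mg

Dose_iv = CL × AUC_0→∞
     = 12 × 54 = 648 mg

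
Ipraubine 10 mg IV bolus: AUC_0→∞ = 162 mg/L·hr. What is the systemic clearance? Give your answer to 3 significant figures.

CL = 0.0617 L/hr

CL = Dose_iv / AUC_0→∞
   = 10 / 162 = 0.0617284 L/hr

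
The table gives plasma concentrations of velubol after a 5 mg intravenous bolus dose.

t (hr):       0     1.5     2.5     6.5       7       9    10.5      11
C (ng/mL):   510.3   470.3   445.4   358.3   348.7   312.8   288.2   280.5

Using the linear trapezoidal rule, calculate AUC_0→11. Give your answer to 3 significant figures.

AUC = 4230 ng/mL·hr

Trapezoidal AUC_0→11:
  [0→1.5]: (510.3+470.3)/2 × 1.5 = 735.45
  [1.5→2.5]: (470.3+445.4)/2 × 1 = 457.85
  [2.5→6.5]: (445.4+358.3)/2 × 4 = 1607.4
  [6.5→7]: (358.3+348.7)/2 × 0.5 = 176.75
  [7→9]: (348.7+312.8)/2 × 2 = 661.5
  [9→10.5]: (312.8+288.2)/2 × 1.5 = 450.75
  [10.5→11]: (288.2+280.5)/2 × 0.5 = 142.175
  Sum = 4231.875 ng/mL·hr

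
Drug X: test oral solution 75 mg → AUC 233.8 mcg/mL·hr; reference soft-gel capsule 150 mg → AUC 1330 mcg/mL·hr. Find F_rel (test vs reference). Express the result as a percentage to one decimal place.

F_rel = 35.2%

F_rel = (AUC_test/D_test) / (AUC_ref/D_ref)
      = (233.8/75) / (1330/150)
      = 3.11733 / 8.86667 = 0.3516 = 35.16%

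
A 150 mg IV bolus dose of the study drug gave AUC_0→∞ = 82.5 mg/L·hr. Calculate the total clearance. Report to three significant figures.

CL = 1.82 L/hr

CL = Dose_iv / AUC_0→∞
   = 150 / 82.5 = 1.81818 L/hr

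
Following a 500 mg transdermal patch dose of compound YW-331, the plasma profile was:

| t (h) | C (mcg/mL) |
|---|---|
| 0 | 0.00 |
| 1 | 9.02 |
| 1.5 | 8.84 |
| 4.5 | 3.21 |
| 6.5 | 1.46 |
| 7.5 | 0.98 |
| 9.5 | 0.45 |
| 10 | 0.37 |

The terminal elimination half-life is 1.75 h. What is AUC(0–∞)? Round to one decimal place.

AUC = 35.5 mcg/mL·h

Trapezoidal AUC_0→10:
  [0→1]: (0.00+9.02)/2 × 1 = 4.51
  [1→1.5]: (9.02+8.84)/2 × 0.5 = 4.465
  [1.5→4.5]: (8.84+3.21)/2 × 3 = 18.075
  [4.5→6.5]: (3.21+1.46)/2 × 2 = 4.67
  [6.5→7.5]: (1.46+0.98)/2 × 1 = 1.22
  [7.5→9.5]: (0.98+0.45)/2 × 2 = 1.43
  [9.5→10]: (0.45+0.37)/2 × 0.5 = 0.205
  Sum = 34.575 mcg/mL·h
k_e = ln2 / t½ = 0.693147 / 1.75 = 0.3961 h^-1
Extrapolated tail: C_last / k_e = 0.37 / 0.3961 = 0.934
AUC_0→∞ = 34.575 + 0.934 = 35.509 mcg/mL·h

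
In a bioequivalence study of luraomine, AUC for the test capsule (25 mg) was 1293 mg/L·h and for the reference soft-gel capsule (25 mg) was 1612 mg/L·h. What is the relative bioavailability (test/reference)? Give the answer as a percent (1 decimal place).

F_rel = (AUC_test/D_test) / (AUC_ref/D_ref)
      = (1293/25) / (1612/25)
      = 51.72 / 64.48 = 0.8021 = 80.21%

F_rel = 80.2%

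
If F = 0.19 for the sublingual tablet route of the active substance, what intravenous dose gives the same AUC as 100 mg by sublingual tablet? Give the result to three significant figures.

Systemic exposure from an extravascular dose = F × D_ev, so the equivalent IV dose is F × D_ev.
D_iv = F × D_ev = 0.19 × 100 = 19 mg

D_iv = 19.0 mg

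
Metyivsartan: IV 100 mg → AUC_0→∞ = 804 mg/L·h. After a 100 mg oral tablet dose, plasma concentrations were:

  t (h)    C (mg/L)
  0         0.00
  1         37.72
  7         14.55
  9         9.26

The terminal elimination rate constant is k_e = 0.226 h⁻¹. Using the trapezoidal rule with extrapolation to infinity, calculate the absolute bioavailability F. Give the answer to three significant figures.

F = 0.299

Trapezoidal AUC_0→9 (oral tablet):
  [0→1]: (0.00+37.72)/2 × 1 = 18.86
  [1→7]: (37.72+14.55)/2 × 6 = 156.81
  [7→9]: (14.55+9.26)/2 × 2 = 23.81
  Sum = 199.48 mg/L·h
Tail: C_last/k_e = 9.26/0.226 = 40.973
AUC_0→∞ (oral tablet) = 199.48 + 40.973 = 240.453 mg/L·h
F = (AUC_ev/D_ev)/(AUC_iv/D_iv) = (240.453/100)/(804/100) = 2.40453/8.04 = 0.2991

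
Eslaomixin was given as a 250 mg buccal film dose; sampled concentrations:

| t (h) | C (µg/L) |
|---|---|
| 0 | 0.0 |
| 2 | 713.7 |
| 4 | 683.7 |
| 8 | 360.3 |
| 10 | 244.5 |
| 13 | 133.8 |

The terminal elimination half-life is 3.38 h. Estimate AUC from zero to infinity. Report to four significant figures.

Trapezoidal AUC_0→13:
  [0→2]: (0.0+713.7)/2 × 2 = 713.7
  [2→4]: (713.7+683.7)/2 × 2 = 1397.4
  [4→8]: (683.7+360.3)/2 × 4 = 2088.0
  [8→10]: (360.3+244.5)/2 × 2 = 604.8
  [10→13]: (244.5+133.8)/2 × 3 = 567.45
  Sum = 5371.35 µg/L·h
k_e = ln2 / t½ = 0.693147 / 3.38 = 0.2051 h^-1
Extrapolated tail: C_last / k_e = 133.8 / 0.2051 = 652.365
AUC_0→∞ = 5371.35 + 652.365 = 6023.715 µg/L·h

AUC = 6024 µg/L·h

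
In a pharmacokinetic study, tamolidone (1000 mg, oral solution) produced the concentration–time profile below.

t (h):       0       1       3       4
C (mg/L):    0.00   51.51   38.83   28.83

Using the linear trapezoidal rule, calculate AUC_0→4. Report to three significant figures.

Trapezoidal AUC_0→4:
  [0→1]: (0.00+51.51)/2 × 1 = 25.755
  [1→3]: (51.51+38.83)/2 × 2 = 90.34
  [3→4]: (38.83+28.83)/2 × 1 = 33.83
  Sum = 149.925 mg/L·h

AUC = 150 mg/L·h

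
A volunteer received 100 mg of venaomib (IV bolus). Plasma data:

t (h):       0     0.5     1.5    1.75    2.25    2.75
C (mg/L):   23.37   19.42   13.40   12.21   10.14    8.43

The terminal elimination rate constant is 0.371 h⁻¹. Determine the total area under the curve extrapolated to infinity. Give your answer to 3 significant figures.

Trapezoidal AUC_0→2.75:
  [0→0.5]: (23.37+19.42)/2 × 0.5 = 10.6975
  [0.5→1.5]: (19.42+13.40)/2 × 1 = 16.41
  [1.5→1.75]: (13.40+12.21)/2 × 0.25 = 3.20125
  [1.75→2.25]: (12.21+10.14)/2 × 0.5 = 5.5875
  [2.25→2.75]: (10.14+8.43)/2 × 0.5 = 4.6425
  Sum = 40.53875 mg/L·h
Extrapolated tail: C_last / k_e = 8.43 / 0.371 = 22.722
AUC_0→∞ = 40.53875 + 22.722 = 63.26075 mg/L·h

AUC = 63.3 mg/L·h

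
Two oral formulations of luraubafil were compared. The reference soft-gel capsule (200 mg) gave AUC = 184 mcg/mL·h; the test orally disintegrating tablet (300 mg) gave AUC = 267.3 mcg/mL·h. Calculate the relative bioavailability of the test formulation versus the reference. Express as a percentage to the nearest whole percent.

F_rel = (AUC_test/D_test) / (AUC_ref/D_ref)
      = (267.3/300) / (184/200)
      = 0.891 / 0.92 = 0.9685 = 96.85%

F_rel = 97%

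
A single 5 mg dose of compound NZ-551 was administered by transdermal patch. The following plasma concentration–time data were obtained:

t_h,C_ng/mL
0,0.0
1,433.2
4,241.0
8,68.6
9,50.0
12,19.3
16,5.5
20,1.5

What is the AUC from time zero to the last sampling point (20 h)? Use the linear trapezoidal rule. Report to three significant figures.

Trapezoidal AUC_0→20:
  [0→1]: (0.0+433.2)/2 × 1 = 216.6
  [1→4]: (433.2+241.0)/2 × 3 = 1011.3
  [4→8]: (241.0+68.6)/2 × 4 = 619.2
  [8→9]: (68.6+50.0)/2 × 1 = 59.3
  [9→12]: (50.0+19.3)/2 × 3 = 103.95
  [12→16]: (19.3+5.5)/2 × 4 = 49.6
  [16→20]: (5.5+1.5)/2 × 4 = 14.0
  Sum = 2073.95 ng/mL·h

AUC = 2070 ng/mL·h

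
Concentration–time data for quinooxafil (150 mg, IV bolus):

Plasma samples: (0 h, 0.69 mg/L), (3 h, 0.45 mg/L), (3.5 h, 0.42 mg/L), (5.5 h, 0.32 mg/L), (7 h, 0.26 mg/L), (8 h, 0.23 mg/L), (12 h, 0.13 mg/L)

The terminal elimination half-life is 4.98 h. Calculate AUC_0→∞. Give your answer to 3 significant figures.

AUC = 5.00 mg/L·h

Trapezoidal AUC_0→12:
  [0→3]: (0.69+0.45)/2 × 3 = 1.71
  [3→3.5]: (0.45+0.42)/2 × 0.5 = 0.2175
  [3.5→5.5]: (0.42+0.32)/2 × 2 = 0.74
  [5.5→7]: (0.32+0.26)/2 × 1.5 = 0.435
  [7→8]: (0.26+0.23)/2 × 1 = 0.245
  [8→12]: (0.23+0.13)/2 × 4 = 0.72
  Sum = 4.0675 mg/L·h
k_e = ln2 / t½ = 0.693147 / 4.98 = 0.1392 h^-1
Extrapolated tail: C_last / k_e = 0.13 / 0.1392 = 0.934
AUC_0→∞ = 4.0675 + 0.934 = 5.0015 mg/L·h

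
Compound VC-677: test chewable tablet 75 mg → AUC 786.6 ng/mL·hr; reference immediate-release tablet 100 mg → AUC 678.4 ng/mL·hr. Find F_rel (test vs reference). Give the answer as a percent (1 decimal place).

F_rel = (AUC_test/D_test) / (AUC_ref/D_ref)
      = (786.6/75) / (678.4/100)
      = 10.488 / 6.784 = 1.5460 = 154.60%

F_rel = 154.6%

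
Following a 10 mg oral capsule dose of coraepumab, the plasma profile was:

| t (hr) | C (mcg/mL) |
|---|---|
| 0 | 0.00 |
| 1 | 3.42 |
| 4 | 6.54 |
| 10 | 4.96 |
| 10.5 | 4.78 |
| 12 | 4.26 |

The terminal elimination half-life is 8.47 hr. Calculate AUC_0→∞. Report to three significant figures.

Trapezoidal AUC_0→12:
  [0→1]: (0.00+3.42)/2 × 1 = 1.71
  [1→4]: (3.42+6.54)/2 × 3 = 14.94
  [4→10]: (6.54+4.96)/2 × 6 = 34.5
  [10→10.5]: (4.96+4.78)/2 × 0.5 = 2.435
  [10.5→12]: (4.78+4.26)/2 × 1.5 = 6.78
  Sum = 60.365 mcg/mL·hr
k_e = ln2 / t½ = 0.693147 / 8.47 = 0.0818 hr^-1
Extrapolated tail: C_last / k_e = 4.26 / 0.0818 = 52.078
AUC_0→∞ = 60.365 + 52.078 = 112.443 mcg/mL·hr

AUC = 112 mcg/mL·hr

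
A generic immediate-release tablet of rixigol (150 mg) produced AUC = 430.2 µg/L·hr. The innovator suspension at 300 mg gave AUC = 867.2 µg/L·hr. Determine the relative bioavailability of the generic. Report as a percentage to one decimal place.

F_rel = 99.2%

F_rel = (AUC_test/D_test) / (AUC_ref/D_ref)
      = (430.2/150) / (867.2/300)
      = 2.868 / 2.89067 = 0.9922 = 99.22%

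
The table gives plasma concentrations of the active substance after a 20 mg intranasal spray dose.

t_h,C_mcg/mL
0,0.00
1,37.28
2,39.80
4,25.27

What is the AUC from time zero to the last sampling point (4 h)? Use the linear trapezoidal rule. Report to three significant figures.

Trapezoidal AUC_0→4:
  [0→1]: (0.00+37.28)/2 × 1 = 18.64
  [1→2]: (37.28+39.80)/2 × 1 = 38.54
  [2→4]: (39.80+25.27)/2 × 2 = 65.07
  Sum = 122.25 mcg/mL·h

AUC = 122 mcg/mL·h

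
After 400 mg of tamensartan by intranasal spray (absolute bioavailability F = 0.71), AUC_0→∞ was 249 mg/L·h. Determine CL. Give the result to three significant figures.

CL = 1.14 L/h

CL = F × Dose / AUC_0→∞
   = 0.71 × 400 / 249 = 1.14056 L/h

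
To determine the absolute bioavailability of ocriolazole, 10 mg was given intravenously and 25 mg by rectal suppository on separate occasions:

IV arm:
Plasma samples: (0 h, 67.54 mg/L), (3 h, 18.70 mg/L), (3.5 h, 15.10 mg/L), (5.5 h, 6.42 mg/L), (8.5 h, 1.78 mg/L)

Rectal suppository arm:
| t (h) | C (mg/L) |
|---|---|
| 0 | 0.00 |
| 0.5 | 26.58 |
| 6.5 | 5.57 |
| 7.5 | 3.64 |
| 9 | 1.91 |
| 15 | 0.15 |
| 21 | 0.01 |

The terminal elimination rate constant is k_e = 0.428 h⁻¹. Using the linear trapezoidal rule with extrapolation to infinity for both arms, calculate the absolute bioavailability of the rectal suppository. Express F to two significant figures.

F = 0.27

Trapezoidal AUC_0→8.5 (IV):
  [0→3]: (67.54+18.70)/2 × 3 = 129.36
  [3→3.5]: (18.70+15.10)/2 × 0.5 = 8.45
  [3.5→5.5]: (15.10+6.42)/2 × 2 = 21.52
  [5.5→8.5]: (6.42+1.78)/2 × 3 = 12.3
  Sum = 171.63 mg/L·h
IV tail: 1.78/0.428 = 4.159; AUC_iv,0→∞ = 171.63 + 4.159 = 175.789 mg/L·h
Trapezoidal AUC_0→21 (rectal suppository):
  [0→0.5]: (0.00+26.58)/2 × 0.5 = 6.645
  [0.5→6.5]: (26.58+5.57)/2 × 6 = 96.45
  [6.5→7.5]: (5.57+3.64)/2 × 1 = 4.605
  [7.5→9]: (3.64+1.91)/2 × 1.5 = 4.1625
  [9→15]: (1.91+0.15)/2 × 6 = 6.18
  [15→21]: (0.15+0.01)/2 × 6 = 0.48
  Sum = 118.5225 mg/L·h
rectal suppository tail: 0.01/0.428 = 0.023; AUC_ev,0→∞ = 118.5225 + 0.023 = 118.5455 mg/L·h
F = (AUC_ev/D_ev)/(AUC_iv/D_iv) = (118.5455/25)/(175.789/10) = 4.74182/17.5789 = 0.2697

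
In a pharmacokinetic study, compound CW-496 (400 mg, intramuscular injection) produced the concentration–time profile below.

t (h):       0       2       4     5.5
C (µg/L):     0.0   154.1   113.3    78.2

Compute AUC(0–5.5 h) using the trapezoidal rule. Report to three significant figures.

AUC = 565 µg/L·h

Trapezoidal AUC_0→5.5:
  [0→2]: (0.0+154.1)/2 × 2 = 154.1
  [2→4]: (154.1+113.3)/2 × 2 = 267.4
  [4→5.5]: (113.3+78.2)/2 × 1.5 = 143.625
  Sum = 565.125 µg/L·h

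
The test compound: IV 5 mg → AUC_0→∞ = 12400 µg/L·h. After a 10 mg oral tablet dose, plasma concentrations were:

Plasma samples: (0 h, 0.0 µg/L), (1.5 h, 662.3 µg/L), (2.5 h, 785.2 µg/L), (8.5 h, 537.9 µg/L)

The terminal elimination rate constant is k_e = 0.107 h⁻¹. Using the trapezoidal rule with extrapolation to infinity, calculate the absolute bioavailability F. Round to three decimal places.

Trapezoidal AUC_0→8.5 (oral tablet):
  [0→1.5]: (0.0+662.3)/2 × 1.5 = 496.725
  [1.5→2.5]: (662.3+785.2)/2 × 1 = 723.75
  [2.5→8.5]: (785.2+537.9)/2 × 6 = 3969.3
  Sum = 5189.775 µg/L·h
Tail: C_last/k_e = 537.9/0.107 = 5027.103
AUC_0→∞ (oral tablet) = 5189.775 + 5027.103 = 10216.878 µg/L·h
F = (AUC_ev/D_ev)/(AUC_iv/D_iv) = (10216.878/10)/(12400/5) = 1021.6878/2480 = 0.4120

F = 0.412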